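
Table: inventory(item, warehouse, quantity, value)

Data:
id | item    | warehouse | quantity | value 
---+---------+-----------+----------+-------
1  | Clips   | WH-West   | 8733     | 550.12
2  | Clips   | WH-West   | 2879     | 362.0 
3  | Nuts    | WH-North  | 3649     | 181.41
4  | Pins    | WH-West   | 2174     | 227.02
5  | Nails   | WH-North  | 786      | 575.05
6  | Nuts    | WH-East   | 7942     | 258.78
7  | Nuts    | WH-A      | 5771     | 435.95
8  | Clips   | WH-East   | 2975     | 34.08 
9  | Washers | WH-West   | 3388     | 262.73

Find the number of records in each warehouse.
SELECT warehouse, COUNT(*) as count
FROM inventory
GROUP BY warehouse

Result:
  WH-A: 1
  WH-East: 2
  WH-North: 2
  WH-West: 4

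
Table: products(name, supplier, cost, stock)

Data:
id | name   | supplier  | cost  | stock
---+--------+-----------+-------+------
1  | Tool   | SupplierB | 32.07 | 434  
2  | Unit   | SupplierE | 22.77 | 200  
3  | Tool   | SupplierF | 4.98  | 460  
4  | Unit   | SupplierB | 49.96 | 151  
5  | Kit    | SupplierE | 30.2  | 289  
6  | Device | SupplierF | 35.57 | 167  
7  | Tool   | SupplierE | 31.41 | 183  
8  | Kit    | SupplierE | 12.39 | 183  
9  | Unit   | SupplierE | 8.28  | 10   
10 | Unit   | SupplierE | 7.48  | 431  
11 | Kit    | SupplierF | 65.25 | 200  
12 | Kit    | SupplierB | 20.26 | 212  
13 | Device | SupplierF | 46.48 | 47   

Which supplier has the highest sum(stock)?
SELECT supplier, SUM(stock) as val
FROM products
GROUP BY supplier
ORDER BY val DESC
LIMIT 1

Result: SupplierE with sum(stock) = 1296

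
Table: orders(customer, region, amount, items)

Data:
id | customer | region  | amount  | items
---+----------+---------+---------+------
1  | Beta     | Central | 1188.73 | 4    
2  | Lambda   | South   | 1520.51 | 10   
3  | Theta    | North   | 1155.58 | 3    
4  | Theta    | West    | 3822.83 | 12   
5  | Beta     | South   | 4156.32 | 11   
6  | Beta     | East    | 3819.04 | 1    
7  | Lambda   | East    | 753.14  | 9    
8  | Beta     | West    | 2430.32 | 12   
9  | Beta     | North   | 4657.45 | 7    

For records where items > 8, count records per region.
SELECT region, COUNT(*)
FROM orders
WHERE items > 8
GROUP BY region

Note: WHERE filters rows before grouping.

Result:
  East: 1
  South: 2
  West: 2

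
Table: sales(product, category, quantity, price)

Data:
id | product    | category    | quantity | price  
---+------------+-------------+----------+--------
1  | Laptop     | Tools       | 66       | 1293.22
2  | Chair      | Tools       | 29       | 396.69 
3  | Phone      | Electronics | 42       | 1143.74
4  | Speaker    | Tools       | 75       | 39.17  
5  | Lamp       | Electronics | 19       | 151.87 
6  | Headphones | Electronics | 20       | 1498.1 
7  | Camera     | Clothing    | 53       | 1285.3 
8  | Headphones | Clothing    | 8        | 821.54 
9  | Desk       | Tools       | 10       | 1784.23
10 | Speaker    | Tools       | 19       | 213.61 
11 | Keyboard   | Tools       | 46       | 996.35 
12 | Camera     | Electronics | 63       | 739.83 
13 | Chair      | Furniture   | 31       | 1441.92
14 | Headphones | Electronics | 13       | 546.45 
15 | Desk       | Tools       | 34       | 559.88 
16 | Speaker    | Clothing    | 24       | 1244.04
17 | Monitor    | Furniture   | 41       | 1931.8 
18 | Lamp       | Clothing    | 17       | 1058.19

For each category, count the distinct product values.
SELECT category, COUNT(DISTINCT product)
FROM sales
GROUP BY category

Result:
  Clothing: 4 distinct
  Electronics: 4 distinct
  Furniture: 2 distinct
  Tools: 5 distinct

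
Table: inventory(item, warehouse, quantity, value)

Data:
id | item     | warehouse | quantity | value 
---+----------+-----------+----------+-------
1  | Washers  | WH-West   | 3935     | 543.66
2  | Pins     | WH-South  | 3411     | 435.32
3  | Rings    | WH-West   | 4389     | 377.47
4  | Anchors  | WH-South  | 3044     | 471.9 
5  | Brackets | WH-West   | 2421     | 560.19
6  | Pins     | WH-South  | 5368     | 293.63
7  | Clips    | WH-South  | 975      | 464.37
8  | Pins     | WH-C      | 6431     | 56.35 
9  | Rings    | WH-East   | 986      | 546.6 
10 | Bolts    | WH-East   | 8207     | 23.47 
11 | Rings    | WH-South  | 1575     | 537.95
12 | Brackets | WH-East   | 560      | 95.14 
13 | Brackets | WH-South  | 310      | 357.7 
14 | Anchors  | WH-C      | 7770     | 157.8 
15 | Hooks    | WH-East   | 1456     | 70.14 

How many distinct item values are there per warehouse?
SELECT warehouse, COUNT(DISTINCT item)
FROM inventory
GROUP BY warehouse

Result:
  WH-C: 2 distinct
  WH-East: 4 distinct
  WH-South: 5 distinct
  WH-West: 3 distinct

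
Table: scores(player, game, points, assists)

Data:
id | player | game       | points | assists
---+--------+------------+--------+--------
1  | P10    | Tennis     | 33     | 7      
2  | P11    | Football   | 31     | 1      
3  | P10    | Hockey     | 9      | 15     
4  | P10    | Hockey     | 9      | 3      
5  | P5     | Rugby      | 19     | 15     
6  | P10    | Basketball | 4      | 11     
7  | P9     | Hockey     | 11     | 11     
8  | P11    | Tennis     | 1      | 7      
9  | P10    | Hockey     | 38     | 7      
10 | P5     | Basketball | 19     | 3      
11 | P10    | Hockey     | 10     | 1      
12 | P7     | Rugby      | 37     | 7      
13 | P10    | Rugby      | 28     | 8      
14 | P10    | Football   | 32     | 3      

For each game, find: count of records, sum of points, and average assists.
SELECT game,
       COUNT(*) as cnt,
       SUM(points) as total_points,
       AVG(assists) as avg_assists
FROM scores
GROUP BY game

Result:
  Basketball: 2 records, 23 total points, 7.00 avg assists
  Football: 2 records, 63 total points, 2.00 avg assists
  Hockey: 5 records, 77 total points, 7.40 avg assists
  Rugby: 3 records, 84 total points, 10.00 avg assists
  Tennis: 2 records, 34 total points, 7.00 avg assists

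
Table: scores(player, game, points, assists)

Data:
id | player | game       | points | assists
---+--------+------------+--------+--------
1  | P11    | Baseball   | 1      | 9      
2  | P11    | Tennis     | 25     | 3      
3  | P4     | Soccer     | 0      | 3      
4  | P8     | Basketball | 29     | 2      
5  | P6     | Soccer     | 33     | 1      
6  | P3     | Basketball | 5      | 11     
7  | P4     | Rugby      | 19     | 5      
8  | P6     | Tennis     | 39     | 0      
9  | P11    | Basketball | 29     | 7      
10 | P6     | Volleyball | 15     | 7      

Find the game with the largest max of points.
SELECT game, MAX(points) as val
FROM scores
GROUP BY game
ORDER BY val DESC
LIMIT 1

Result: Tennis with max(points) = 39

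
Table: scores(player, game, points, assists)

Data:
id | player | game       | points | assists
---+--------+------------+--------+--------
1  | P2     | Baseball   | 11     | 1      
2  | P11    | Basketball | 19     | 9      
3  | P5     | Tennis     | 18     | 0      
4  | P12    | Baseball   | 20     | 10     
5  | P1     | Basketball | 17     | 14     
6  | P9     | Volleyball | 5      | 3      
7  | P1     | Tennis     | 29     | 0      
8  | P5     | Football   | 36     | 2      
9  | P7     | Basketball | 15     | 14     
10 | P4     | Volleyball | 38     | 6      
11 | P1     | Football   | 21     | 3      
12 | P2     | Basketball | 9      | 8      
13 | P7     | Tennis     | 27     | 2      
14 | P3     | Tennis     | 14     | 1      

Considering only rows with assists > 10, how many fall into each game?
SELECT game, COUNT(*)
FROM scores
WHERE assists > 10
GROUP BY game

Note: WHERE filters rows before grouping.

Result:
  Basketball: 2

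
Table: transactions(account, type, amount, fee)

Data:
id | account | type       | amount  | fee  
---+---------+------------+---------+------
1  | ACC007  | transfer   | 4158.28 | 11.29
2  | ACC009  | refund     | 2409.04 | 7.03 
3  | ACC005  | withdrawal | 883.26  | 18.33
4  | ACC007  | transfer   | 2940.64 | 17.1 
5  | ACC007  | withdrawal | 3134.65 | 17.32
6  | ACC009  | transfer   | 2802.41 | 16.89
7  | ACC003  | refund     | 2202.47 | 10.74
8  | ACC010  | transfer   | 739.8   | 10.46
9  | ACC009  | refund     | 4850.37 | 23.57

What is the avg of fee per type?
SELECT type, AVG(fee) as result
FROM transactions
GROUP BY type

Result:
  refund: 13.78
  transfer: 13.94
  withdrawal: 17.83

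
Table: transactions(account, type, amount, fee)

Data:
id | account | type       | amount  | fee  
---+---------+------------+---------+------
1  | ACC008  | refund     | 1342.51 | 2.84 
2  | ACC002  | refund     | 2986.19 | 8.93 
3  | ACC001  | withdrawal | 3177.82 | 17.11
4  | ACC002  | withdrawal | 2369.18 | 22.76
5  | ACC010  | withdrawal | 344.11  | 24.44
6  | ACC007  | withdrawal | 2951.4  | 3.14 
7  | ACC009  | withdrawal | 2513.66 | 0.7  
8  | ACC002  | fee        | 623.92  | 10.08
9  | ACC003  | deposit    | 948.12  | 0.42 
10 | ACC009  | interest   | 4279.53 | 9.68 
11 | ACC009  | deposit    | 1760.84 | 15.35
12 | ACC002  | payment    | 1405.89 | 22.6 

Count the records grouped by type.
SELECT type, COUNT(*) as count
FROM transactions
GROUP BY type

Result:
  deposit: 2
  fee: 1
  interest: 1
  payment: 1
  refund: 2
  withdrawal: 5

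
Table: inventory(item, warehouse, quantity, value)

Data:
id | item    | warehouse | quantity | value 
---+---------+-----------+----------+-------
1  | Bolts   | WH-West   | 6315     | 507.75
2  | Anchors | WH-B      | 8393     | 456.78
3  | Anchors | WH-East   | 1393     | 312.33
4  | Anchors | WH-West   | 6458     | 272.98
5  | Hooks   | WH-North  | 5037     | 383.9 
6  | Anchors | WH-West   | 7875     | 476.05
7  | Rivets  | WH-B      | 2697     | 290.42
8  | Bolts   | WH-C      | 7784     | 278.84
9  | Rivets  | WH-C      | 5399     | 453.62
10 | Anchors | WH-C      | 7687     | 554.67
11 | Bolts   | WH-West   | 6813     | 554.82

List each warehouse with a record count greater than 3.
SELECT warehouse, COUNT(*) as cnt
FROM inventory
GROUP BY warehouse
HAVING COUNT(*) > 3

Result:
  WH-West: 4

Note: HAVING filters groups after aggregation, WHERE filters rows before.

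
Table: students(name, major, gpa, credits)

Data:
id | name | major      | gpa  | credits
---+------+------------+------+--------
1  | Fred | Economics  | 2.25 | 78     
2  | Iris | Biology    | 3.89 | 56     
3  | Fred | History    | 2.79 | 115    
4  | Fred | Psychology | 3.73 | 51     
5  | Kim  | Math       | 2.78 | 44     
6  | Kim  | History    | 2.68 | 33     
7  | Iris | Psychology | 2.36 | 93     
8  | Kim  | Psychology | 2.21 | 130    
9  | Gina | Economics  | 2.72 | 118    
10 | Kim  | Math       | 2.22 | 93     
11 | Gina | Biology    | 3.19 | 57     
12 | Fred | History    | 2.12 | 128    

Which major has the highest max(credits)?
SELECT major, MAX(credits) as val
FROM students
GROUP BY major
ORDER BY val DESC
LIMIT 1

Result: Psychology with max(credits) = 130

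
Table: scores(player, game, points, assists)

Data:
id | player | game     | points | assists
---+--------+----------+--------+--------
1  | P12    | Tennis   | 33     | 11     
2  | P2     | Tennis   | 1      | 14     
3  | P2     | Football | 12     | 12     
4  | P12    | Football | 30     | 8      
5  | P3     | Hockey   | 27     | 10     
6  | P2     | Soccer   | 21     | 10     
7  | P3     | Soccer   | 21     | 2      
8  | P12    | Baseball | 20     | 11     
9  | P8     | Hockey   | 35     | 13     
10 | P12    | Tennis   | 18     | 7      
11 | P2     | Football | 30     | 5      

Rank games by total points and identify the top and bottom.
SELECT game, SUM(points)
FROM scores
GROUP BY game
ORDER BY SUM(points)

All groups:
  Baseball: 20
  Soccer: 42
  Tennis: 52
  Hockey: 62
  Football: 72

Highest: Football (72)
Lowest: Baseball (20)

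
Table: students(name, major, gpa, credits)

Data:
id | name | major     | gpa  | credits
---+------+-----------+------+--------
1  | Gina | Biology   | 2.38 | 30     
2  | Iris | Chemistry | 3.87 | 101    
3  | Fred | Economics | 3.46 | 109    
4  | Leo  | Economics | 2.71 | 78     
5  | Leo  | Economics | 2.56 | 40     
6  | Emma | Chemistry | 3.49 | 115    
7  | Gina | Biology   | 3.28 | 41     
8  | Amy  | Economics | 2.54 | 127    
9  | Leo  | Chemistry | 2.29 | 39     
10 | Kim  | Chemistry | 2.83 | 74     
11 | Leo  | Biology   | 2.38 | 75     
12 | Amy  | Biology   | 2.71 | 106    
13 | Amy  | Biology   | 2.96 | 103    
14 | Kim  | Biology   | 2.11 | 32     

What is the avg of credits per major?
SELECT major, AVG(credits) as result
FROM students
GROUP BY major

Result:
  Biology: 64.50
  Chemistry: 82.25
  Economics: 88.50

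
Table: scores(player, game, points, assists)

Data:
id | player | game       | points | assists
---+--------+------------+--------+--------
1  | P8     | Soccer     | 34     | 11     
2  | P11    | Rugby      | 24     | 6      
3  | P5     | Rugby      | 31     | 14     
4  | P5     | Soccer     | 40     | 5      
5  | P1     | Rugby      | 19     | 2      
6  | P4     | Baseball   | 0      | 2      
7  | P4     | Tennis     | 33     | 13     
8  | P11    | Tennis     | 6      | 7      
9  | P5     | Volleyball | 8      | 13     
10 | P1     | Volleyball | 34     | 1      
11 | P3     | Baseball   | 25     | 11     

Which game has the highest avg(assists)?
SELECT game, AVG(assists) as val
FROM scores
GROUP BY game
ORDER BY val DESC
LIMIT 1

Result: Tennis with avg(assists) = 10.00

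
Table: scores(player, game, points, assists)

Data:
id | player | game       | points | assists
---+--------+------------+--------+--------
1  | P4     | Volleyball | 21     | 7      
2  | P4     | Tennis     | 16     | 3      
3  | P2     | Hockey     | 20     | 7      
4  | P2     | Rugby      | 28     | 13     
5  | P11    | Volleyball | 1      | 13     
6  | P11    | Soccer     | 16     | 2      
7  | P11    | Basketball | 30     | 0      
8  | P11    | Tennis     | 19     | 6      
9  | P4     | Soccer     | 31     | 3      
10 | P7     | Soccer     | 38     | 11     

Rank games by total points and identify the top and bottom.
SELECT game, SUM(points)
FROM scores
GROUP BY game
ORDER BY SUM(points)

All groups:
  Hockey: 20
  Volleyball: 22
  Rugby: 28
  Basketball: 30
  Tennis: 35
  Soccer: 85

Highest: Soccer (85)
Lowest: Hockey (20)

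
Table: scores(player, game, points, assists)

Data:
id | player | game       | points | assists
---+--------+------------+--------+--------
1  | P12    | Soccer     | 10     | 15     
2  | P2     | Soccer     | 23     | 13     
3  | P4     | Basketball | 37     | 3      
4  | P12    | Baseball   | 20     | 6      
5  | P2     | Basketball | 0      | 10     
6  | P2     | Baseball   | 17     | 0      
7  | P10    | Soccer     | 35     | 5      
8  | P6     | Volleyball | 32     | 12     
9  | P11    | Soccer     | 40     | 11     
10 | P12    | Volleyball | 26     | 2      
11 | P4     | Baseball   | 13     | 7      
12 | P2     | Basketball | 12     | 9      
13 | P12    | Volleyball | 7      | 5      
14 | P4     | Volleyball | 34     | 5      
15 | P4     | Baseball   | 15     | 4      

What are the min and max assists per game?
SELECT game, MIN(assists), MAX(assists)
FROM scores
GROUP BY game

Result:
  Baseball: min=0, max=7
  Basketball: min=3, max=10
  Soccer: min=5, max=15
  Volleyball: min=2, max=12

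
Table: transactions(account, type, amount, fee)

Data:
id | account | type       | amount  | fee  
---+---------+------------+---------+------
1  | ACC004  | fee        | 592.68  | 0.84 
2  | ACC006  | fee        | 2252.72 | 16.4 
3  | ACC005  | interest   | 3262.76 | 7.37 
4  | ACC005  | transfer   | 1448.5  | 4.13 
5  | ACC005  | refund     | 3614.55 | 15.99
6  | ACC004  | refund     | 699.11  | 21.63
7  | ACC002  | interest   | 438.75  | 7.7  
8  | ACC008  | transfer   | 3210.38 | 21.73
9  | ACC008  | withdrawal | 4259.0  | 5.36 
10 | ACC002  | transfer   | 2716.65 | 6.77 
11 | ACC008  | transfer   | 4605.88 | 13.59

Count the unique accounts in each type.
SELECT type, COUNT(DISTINCT account)
FROM transactions
GROUP BY type

Result:
  fee: 2 distinct
  interest: 2 distinct
  refund: 2 distinct
  transfer: 3 distinct
  withdrawal: 1 distinct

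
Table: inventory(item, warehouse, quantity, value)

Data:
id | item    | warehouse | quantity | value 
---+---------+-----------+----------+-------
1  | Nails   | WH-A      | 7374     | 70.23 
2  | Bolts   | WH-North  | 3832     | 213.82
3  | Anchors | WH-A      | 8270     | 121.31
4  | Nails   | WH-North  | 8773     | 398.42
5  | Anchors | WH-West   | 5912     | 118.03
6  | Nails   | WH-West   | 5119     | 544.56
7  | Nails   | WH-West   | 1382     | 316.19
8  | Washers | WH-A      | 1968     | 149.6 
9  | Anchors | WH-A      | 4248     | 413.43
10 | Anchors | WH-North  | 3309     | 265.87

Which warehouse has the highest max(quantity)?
SELECT warehouse, MAX(quantity) as val
FROM inventory
GROUP BY warehouse
ORDER BY val DESC
LIMIT 1

Result: WH-North with max(quantity) = 8773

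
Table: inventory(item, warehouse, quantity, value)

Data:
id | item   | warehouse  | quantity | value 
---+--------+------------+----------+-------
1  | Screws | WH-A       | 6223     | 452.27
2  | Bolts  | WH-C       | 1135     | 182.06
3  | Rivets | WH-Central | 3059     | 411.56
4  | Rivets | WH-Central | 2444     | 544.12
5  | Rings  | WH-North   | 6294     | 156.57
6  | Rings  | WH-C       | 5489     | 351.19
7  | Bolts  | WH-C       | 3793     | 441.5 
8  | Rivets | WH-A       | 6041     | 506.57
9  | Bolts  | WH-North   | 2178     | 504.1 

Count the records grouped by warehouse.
SELECT warehouse, COUNT(*) as count
FROM inventory
GROUP BY warehouse

Result:
  WH-A: 2
  WH-C: 3
  WH-Central: 2
  WH-North: 2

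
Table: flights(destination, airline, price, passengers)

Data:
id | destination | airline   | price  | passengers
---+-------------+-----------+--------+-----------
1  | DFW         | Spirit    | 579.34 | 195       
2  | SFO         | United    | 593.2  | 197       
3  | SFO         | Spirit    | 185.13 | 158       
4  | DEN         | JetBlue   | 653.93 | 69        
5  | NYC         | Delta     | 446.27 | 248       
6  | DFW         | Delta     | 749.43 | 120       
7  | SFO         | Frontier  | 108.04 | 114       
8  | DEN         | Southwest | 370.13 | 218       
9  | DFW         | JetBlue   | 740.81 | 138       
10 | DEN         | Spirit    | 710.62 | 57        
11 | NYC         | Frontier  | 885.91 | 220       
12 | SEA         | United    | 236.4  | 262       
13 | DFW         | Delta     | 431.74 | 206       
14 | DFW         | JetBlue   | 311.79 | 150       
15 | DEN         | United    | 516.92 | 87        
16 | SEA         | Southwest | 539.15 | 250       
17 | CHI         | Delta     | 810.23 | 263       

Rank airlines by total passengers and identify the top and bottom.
SELECT airline, SUM(passengers)
FROM flights
GROUP BY airline
ORDER BY SUM(passengers)

All groups:
  Frontier: 334
  JetBlue: 357
  Spirit: 410
  Southwest: 468
  United: 546
  Delta: 837

Highest: Delta (837)
Lowest: Frontier (334)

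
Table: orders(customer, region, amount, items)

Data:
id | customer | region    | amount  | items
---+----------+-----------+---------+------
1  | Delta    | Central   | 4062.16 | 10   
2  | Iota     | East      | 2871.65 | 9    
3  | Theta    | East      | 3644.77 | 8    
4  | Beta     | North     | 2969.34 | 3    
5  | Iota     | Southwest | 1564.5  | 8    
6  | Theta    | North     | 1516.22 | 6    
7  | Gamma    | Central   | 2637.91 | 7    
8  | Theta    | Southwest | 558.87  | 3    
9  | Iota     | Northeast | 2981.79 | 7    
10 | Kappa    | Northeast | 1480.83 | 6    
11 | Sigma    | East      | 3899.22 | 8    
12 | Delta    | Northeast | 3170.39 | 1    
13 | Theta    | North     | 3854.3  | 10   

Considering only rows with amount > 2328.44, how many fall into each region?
SELECT region, COUNT(*)
FROM orders
WHERE amount > 2328.44
GROUP BY region

Note: WHERE filters rows before grouping.

Result:
  Central: 2
  East: 3
  North: 2
  Northeast: 2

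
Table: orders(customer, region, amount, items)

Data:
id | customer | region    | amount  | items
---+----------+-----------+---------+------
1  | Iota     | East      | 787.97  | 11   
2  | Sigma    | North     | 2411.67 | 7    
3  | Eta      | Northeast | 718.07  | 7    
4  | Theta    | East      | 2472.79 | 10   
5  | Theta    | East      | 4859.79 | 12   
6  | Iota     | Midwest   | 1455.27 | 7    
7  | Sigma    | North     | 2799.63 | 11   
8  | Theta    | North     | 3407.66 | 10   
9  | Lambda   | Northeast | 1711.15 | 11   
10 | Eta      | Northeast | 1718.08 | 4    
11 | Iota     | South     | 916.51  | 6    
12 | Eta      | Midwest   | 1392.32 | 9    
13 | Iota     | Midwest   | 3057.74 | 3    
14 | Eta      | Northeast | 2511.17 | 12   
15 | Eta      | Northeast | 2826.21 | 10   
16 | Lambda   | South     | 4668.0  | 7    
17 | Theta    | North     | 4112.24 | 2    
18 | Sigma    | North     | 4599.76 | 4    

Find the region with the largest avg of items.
SELECT region, AVG(items) as val
FROM orders
GROUP BY region
ORDER BY val DESC
LIMIT 1

Result: East with avg(items) = 11.00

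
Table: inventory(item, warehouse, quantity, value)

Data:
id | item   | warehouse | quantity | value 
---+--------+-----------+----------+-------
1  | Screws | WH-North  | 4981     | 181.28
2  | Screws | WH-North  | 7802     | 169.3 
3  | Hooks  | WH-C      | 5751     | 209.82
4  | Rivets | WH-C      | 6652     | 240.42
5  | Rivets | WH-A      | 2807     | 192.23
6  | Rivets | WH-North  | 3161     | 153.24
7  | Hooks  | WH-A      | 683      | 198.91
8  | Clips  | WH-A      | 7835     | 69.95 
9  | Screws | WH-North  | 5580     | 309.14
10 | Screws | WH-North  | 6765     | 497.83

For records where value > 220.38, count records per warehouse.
SELECT warehouse, COUNT(*)
FROM inventory
WHERE value > 220.38
GROUP BY warehouse

Note: WHERE filters rows before grouping.

Result:
  WH-C: 1
  WH-North: 2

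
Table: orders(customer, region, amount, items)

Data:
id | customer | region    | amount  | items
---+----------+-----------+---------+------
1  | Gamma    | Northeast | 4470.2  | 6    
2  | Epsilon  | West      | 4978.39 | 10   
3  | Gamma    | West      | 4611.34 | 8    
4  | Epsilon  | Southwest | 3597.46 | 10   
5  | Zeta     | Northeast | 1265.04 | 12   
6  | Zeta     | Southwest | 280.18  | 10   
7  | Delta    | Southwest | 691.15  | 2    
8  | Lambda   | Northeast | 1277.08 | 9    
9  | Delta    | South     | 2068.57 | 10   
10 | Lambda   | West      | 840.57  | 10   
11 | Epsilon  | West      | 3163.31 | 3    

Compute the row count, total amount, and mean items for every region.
SELECT region,
       COUNT(*) as cnt,
       SUM(amount) as total_amount,
       AVG(items) as avg_items
FROM orders
GROUP BY region

Result:
  Northeast: 3 records, 7012.32 total amount, 9.00 avg items
  South: 1 records, 2068.57 total amount, 10.00 avg items
  Southwest: 3 records, 4568.79 total amount, 7.33 avg items
  West: 4 records, 13593.61 total amount, 7.75 avg items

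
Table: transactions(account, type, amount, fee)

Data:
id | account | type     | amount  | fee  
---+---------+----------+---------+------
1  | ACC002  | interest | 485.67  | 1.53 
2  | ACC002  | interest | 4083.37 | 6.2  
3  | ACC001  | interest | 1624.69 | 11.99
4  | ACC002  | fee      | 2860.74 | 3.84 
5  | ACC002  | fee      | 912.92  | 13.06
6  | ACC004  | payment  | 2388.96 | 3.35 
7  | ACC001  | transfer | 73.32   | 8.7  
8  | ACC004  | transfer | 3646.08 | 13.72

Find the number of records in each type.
SELECT type, COUNT(*) as count
FROM transactions
GROUP BY type

Result:
  fee: 2
  interest: 3
  payment: 1
  transfer: 2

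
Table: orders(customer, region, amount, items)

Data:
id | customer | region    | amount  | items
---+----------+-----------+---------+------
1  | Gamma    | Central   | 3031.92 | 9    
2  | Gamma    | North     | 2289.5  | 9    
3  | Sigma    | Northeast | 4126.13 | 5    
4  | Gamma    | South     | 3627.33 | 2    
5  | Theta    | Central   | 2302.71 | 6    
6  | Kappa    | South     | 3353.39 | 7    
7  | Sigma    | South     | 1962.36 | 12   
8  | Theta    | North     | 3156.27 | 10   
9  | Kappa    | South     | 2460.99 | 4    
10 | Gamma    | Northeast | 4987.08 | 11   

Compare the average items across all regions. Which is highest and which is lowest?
SELECT region, AVG(items)
FROM orders
GROUP BY region
ORDER BY AVG(items)

All groups:
  South: 6.25
  Central: 7.50
  Northeast: 8.00
  North: 9.50

Highest: North (9.50)
Lowest: South (6.25)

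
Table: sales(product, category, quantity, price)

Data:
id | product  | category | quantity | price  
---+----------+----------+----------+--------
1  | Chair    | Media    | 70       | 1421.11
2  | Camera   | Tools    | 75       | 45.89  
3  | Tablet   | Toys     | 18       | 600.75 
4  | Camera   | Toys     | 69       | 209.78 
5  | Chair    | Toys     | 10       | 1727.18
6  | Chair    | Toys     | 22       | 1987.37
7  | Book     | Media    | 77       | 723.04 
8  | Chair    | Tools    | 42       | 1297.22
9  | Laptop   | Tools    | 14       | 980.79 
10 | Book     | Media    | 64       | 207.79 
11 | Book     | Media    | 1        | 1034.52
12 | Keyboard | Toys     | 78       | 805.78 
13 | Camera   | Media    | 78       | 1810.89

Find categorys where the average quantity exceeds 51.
SELECT category, AVG(quantity)
FROM sales
GROUP BY category
HAVING AVG(quantity) > 51

Result:
  Media: avg=58.00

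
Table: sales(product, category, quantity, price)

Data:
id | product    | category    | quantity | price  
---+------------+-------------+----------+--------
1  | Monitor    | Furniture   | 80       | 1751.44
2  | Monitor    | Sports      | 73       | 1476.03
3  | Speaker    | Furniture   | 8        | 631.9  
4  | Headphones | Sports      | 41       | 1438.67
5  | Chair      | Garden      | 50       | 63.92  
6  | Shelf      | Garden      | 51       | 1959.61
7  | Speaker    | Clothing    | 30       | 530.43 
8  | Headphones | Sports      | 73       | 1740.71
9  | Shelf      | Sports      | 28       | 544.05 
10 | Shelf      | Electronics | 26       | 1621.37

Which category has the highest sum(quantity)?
SELECT category, SUM(quantity) as val
FROM sales
GROUP BY category
ORDER BY val DESC
LIMIT 1

Result: Sports with sum(quantity) = 215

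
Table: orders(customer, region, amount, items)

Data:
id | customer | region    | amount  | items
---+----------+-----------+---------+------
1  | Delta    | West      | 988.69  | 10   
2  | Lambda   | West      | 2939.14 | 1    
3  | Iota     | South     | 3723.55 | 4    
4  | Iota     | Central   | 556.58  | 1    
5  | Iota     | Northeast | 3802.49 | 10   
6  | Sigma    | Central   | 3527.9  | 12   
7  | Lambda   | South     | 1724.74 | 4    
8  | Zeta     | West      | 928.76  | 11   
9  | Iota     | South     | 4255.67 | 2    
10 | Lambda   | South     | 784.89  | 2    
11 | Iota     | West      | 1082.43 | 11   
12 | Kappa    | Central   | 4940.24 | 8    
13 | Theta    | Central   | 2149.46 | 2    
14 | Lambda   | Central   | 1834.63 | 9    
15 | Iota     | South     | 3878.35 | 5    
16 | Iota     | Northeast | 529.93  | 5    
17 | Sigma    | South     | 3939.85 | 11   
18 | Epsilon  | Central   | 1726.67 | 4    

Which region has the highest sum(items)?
SELECT region, SUM(items) as val
FROM orders
GROUP BY region
ORDER BY val DESC
LIMIT 1

Result: Central with sum(items) = 36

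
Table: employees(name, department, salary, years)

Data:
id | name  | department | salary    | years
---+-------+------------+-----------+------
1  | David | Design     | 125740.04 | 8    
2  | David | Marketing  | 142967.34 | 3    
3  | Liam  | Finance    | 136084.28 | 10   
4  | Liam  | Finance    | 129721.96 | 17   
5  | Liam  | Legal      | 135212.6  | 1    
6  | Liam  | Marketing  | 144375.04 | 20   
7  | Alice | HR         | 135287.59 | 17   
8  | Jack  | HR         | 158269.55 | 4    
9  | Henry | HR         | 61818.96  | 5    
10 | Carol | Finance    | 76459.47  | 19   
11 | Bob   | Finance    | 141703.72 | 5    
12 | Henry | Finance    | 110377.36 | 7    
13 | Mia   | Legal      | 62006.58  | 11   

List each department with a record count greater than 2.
SELECT department, COUNT(*) as cnt
FROM employees
GROUP BY department
HAVING COUNT(*) > 2

Result:
  Finance: 5
  HR: 3

Note: HAVING filters groups after aggregation, WHERE filters rows before.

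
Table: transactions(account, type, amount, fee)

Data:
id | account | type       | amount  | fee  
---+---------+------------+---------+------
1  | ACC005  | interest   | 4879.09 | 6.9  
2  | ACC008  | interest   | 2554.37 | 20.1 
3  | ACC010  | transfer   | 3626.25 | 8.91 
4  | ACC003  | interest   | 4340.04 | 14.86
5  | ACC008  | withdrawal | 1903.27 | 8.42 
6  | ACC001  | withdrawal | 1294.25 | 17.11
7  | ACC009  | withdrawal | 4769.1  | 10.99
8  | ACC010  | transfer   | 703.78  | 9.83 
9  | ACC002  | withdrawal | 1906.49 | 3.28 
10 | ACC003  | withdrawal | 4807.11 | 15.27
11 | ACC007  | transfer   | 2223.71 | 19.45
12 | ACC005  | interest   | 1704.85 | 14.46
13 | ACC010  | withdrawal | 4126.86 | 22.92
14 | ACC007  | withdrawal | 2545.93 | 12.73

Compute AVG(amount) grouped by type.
SELECT type, AVG(amount) as result
FROM transactions
GROUP BY type

Result:
  interest: 3369.59
  transfer: 2184.58
  withdrawal: 3050.43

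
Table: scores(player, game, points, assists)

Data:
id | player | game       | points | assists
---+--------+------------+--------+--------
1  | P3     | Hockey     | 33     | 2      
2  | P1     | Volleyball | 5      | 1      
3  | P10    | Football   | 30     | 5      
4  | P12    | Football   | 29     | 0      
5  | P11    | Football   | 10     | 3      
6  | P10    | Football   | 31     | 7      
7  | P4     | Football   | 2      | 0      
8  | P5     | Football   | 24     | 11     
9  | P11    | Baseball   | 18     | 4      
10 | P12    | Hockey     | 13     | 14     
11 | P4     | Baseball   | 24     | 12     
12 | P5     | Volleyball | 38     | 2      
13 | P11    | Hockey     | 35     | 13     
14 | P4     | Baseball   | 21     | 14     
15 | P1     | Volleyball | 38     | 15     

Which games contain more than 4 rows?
SELECT game, COUNT(*) as cnt
FROM scores
GROUP BY game
HAVING COUNT(*) > 4

Result:
  Football: 6

Note: HAVING filters groups after aggregation, WHERE filters rows before.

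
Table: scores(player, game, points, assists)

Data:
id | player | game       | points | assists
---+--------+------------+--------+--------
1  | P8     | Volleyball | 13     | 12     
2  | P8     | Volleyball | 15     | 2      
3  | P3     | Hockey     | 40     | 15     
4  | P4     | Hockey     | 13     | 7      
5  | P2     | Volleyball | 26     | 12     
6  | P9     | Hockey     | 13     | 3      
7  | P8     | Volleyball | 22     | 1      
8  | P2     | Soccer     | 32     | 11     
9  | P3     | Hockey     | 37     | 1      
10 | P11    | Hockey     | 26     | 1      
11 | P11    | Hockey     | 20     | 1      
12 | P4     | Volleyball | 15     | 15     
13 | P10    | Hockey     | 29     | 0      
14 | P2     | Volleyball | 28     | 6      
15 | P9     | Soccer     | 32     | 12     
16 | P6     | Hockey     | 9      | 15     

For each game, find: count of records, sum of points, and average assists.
SELECT game,
       COUNT(*) as cnt,
       SUM(points) as total_points,
       AVG(assists) as avg_assists
FROM scores
GROUP BY game

Result:
  Hockey: 8 records, 187 total points, 5.38 avg assists
  Soccer: 2 records, 64 total points, 11.50 avg assists
  Volleyball: 6 records, 119 total points, 8.00 avg assists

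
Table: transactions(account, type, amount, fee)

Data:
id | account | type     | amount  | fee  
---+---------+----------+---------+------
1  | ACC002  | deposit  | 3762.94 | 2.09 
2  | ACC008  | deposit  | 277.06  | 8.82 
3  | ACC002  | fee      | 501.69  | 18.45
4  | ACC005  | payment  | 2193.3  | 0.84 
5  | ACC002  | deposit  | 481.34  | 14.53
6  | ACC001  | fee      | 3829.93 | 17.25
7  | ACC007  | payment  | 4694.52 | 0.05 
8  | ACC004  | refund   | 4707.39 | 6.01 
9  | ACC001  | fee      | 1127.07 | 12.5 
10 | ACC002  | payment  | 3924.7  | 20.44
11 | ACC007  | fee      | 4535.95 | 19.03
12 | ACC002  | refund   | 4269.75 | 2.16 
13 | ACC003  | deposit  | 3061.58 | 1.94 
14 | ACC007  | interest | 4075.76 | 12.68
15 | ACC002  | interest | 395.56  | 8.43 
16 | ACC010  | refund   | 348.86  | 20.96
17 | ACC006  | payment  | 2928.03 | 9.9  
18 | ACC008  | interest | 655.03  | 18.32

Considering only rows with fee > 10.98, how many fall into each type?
SELECT type, COUNT(*)
FROM transactions
WHERE fee > 10.98
GROUP BY type

Note: WHERE filters rows before grouping.

Result:
  deposit: 1
  fee: 4
  interest: 2
  payment: 1
  refund: 1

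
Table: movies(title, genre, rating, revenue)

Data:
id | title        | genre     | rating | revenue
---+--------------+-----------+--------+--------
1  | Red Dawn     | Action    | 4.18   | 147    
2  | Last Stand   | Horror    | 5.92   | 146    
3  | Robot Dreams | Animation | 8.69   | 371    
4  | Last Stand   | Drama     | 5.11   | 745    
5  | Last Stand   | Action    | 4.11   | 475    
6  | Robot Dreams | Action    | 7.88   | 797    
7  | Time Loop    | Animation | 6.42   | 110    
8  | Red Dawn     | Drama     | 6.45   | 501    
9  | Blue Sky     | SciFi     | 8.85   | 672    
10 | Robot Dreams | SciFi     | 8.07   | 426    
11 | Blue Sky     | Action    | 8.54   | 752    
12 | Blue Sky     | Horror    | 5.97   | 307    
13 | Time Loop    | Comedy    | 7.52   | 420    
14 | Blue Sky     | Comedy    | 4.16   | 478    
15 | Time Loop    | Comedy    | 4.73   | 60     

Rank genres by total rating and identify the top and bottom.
SELECT genre, SUM(rating)
FROM movies
GROUP BY genre
ORDER BY SUM(rating)

All groups:
  Drama: 11.56
  Horror: 11.89
  Animation: 15.11
  Comedy: 16.41
  SciFi: 16.92
  Action: 24.71

Highest: Action (24.71)
Lowest: Drama (11.56)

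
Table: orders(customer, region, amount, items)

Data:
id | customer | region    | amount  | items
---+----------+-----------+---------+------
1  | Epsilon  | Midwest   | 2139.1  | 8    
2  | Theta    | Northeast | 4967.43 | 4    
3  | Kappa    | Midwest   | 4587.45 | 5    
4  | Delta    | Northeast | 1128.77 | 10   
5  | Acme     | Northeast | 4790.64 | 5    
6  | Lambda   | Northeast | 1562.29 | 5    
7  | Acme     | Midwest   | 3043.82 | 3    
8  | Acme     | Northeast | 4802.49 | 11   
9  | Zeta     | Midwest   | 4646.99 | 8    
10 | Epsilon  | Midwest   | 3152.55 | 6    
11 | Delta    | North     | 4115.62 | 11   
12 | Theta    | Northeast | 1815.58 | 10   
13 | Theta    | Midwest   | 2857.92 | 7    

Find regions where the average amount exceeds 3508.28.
SELECT region, AVG(amount)
FROM orders
GROUP BY region
HAVING AVG(amount) > 3508.28

Result:
  North: avg=4115.62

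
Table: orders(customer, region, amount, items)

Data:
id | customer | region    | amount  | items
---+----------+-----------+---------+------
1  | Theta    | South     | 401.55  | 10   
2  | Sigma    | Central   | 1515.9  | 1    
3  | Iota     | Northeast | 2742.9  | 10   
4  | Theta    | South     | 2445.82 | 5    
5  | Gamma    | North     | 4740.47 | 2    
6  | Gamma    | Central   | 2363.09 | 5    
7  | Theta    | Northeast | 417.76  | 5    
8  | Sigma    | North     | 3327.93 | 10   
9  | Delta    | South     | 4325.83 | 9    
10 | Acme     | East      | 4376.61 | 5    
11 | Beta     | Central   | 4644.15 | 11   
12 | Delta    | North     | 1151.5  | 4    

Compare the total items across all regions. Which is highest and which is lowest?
SELECT region, SUM(items)
FROM orders
GROUP BY region
ORDER BY SUM(items)

All groups:
  East: 5
  Northeast: 15
  North: 16
  Central: 17
  South: 24

Highest: South (24)
Lowest: East (5)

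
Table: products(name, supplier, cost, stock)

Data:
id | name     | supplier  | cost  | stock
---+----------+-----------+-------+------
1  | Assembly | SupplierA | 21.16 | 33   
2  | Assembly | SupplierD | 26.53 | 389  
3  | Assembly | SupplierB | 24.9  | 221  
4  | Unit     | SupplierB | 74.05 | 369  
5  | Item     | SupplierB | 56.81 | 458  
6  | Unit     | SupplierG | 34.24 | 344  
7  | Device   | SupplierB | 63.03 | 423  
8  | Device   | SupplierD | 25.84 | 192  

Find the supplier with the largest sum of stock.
SELECT supplier, SUM(stock) as val
FROM products
GROUP BY supplier
ORDER BY val DESC
LIMIT 1

Result: SupplierB with sum(stock) = 1471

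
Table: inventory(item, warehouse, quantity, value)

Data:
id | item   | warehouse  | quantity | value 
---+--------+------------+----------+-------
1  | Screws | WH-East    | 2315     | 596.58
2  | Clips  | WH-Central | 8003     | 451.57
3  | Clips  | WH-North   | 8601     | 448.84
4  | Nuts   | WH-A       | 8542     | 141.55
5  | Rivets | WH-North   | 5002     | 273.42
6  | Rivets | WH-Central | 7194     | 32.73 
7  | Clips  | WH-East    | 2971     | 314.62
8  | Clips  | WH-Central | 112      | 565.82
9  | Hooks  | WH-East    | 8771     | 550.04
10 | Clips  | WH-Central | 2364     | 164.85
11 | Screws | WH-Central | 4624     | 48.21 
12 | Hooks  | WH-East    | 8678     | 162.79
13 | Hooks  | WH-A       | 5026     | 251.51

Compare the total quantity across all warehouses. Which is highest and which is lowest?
SELECT warehouse, SUM(quantity)
FROM inventory
GROUP BY warehouse
ORDER BY SUM(quantity)

All groups:
  WH-A: 13568
  WH-North: 13603
  WH-Central: 22297
  WH-East: 22735

Highest: WH-East (22735)
Lowest: WH-A (13568)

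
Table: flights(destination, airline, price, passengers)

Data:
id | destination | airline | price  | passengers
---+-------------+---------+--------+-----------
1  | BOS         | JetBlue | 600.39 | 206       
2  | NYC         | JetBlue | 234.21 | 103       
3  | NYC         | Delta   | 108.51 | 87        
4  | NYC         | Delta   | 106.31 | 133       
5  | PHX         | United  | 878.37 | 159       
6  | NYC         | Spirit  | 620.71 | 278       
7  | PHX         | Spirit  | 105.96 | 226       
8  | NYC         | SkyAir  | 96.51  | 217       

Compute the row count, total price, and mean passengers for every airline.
SELECT airline,
       COUNT(*) as cnt,
       SUM(price) as total_price,
       AVG(passengers) as avg_passengers
FROM flights
GROUP BY airline

Result:
  Delta: 2 records, 214.82 total price, 110.00 avg passengers
  JetBlue: 2 records, 834.60 total price, 154.50 avg passengers
  SkyAir: 1 records, 96.51 total price, 217.00 avg passengers
  Spirit: 2 records, 726.67 total price, 252.00 avg passengers
  United: 1 records, 878.37 total price, 159.00 avg passengers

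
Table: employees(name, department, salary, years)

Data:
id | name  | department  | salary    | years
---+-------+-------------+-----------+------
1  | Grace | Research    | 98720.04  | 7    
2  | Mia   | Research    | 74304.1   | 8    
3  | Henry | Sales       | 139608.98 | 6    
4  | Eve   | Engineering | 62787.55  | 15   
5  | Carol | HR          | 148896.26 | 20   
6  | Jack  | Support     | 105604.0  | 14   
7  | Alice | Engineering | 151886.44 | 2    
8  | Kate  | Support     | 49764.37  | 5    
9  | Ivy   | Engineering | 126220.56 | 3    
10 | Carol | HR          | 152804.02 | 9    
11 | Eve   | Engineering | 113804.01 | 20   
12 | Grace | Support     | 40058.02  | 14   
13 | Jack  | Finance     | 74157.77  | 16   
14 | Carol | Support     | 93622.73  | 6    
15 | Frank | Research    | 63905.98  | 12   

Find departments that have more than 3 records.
SELECT department, COUNT(*) as cnt
FROM employees
GROUP BY department
HAVING COUNT(*) > 3

Result:
  Engineering: 4
  Support: 4

Note: HAVING filters groups after aggregation, WHERE filters rows before.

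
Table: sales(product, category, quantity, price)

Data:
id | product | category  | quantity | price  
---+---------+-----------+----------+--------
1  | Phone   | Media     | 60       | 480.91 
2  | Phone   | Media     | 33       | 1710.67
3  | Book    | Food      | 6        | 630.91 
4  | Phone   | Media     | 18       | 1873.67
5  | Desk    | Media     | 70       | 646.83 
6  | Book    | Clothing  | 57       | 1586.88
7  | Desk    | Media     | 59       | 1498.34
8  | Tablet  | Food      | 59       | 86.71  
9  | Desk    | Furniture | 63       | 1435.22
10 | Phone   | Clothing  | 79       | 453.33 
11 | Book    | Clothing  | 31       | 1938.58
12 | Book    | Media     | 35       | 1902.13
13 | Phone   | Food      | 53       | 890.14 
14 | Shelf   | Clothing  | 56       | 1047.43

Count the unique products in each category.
SELECT category, COUNT(DISTINCT product)
FROM sales
GROUP BY category

Result:
  Clothing: 3 distinct
  Food: 3 distinct
  Furniture: 1 distinct
  Media: 3 distinct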